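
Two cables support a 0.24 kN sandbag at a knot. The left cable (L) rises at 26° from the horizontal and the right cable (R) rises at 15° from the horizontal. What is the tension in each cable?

T_L = 0.3534 kN, T_R = 0.3288 kN

ΣF_x = 0: −T_L·cos26° + T_R·cos15° = 0 → T_R = 0.9305·T_L.
ΣF_y = 0: T_L·sin26° + T_R·sin15° = 0.24.
Substitute: T_L·(0.438371 + 0.9305·0.258819) = 0.24 → T_L = 0.353356 ≈ 0.3534 kN.
Then T_R = 0.9305 × 0.353356 = 0.3288 kN.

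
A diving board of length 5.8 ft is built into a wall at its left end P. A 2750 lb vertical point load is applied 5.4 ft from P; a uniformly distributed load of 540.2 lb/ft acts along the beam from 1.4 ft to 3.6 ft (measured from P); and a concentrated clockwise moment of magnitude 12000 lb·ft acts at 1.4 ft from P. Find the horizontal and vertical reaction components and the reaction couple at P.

Resultant of the distributed load: 540.2 × 2.2 = 1188.44 lb at 2.5 ft from P.
ΣF_x = 0: P_x = 0.
ΣF_y = 0: P_y − 2750 − 540.2·2.2 = 0 → P_y = 3938 lb.
ΣM about P: M_P − 2750·5.4 − (540.2·2.2)·2.5 − 12000 = 0 → M_P = 29820 lb·ft.

P_x = 0, P_y = 3938 lb, M_P = 29820 lb·ft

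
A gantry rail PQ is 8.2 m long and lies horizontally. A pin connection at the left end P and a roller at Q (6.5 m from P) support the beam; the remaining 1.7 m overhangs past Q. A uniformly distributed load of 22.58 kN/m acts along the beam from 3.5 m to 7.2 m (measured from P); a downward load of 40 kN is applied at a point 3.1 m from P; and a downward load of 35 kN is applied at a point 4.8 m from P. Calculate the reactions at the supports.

Resultant of the distributed load: 22.58 × 3.7 = 83.546 kN at 5.35 m from P.
Moments about P: Q_y·6.5 − (22.58·3.7)·5.35 − 40·3.1 − 35·4.8 = 0 → Q_y = 738.9711/6.5 = 113.688 ≈ 113.7 kN.
ΣF_y = 0: P_y + 113.688 − 22.58·3.7 − 40 − 35 = 0 → P_y = 44.86 kN.
ΣF_x = 0: no horizontal applied forces, so P_x = 0.

P_x = 0, P_y = 44.86 kN, Q_y = 113.7 kN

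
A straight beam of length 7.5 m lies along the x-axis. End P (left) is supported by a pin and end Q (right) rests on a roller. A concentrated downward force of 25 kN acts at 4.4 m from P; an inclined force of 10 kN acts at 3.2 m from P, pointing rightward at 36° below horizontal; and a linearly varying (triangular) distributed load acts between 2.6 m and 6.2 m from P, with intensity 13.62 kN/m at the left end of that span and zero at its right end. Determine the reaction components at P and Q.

Resultant of the triangular load: ½ × 13.62 × 3.6 = 24.516 kN, acting at 3.8 m from P (one-third of the span from the peak).
Moments about P: Q_y·7.5 − 25·4.4 − 10·sin36°·3.2 − (½·13.62·3.6)·3.8 = 0 → Q_y = 221.97/7.5 = 29.596 ≈ 29.60 kN.
ΣF_y = 0: P_y + 29.596 − 25 − 10·sin36° − ½·13.62·3.6 = 0 → P_y = 25.80 kN.
ΣF_x = 0: P_x + 10·cos36° = 0 → P_x = -8.090 kN.

P_x = -8.090 kN, P_y = 25.80 kN, Q_y = 29.60 kN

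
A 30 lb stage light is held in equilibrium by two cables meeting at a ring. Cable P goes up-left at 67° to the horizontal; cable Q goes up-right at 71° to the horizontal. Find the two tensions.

T_P = 14.60 lb, T_Q = 17.52 lb

ΣF_x = 0: −T_P·cos67° + T_Q·cos71° = 0 → T_Q = 1.20015·T_P.
ΣF_y = 0: T_P·sin67° + T_Q·sin71° = 30.
Substitute: T_P·(0.920505 + 1.20015·0.945519) = 30 → T_P = 14.5966 ≈ 14.60 lb.
Then T_Q = 1.20015 × 14.5966 = 17.52 lb.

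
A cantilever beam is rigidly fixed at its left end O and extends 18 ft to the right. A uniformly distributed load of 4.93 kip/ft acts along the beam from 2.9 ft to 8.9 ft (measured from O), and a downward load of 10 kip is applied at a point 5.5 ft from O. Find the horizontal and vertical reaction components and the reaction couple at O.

Resultant of the distributed load: 4.93 × 6 = 29.58 kip at 5.9 ft from O.
ΣF_x = 0: O_x = 0.
ΣF_y = 0: O_y − 4.93·6 − 10 = 0 → O_y = 39.58 kip.
ΣM about O: M_O − (4.93·6)·5.9 − 10·5.5 = 0 → M_O = 229.5 kip·ft.

O_x = 0, O_y = 39.58 kip, M_O = 229.5 kip·ft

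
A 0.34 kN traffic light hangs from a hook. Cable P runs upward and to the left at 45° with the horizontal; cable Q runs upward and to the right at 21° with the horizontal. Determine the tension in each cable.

T_P = 0.3475 kN, T_Q = 0.2632 kN

ΣF_x = 0: −T_P·cos45° + T_Q·cos21° = 0 → T_Q = 0.757414·T_P.
ΣF_y = 0: T_P·sin45° + T_Q·sin21° = 0.34.
Substitute: T_P·(0.707107 + 0.757414·0.358368) = 0.34 → T_P = 0.347456 ≈ 0.3475 kN.
Then T_Q = 0.757414 × 0.347456 = 0.2632 kN.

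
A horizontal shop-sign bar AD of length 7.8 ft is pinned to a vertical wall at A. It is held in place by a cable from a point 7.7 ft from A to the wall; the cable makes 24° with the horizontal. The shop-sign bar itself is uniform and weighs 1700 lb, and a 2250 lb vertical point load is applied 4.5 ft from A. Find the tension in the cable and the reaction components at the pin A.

ΣM about A: T·sin24°·7.7 − 1700·3.9 − 2250·4.5 = 0 → T = 16755/(7.7·0.406737) = 5349.83 ≈ 5350 lb.
ΣF_x = 0: A_x − T·cos24° = 0 → A_x = 5349.83 × 0.913545 = 4887 lb.
ΣF_y = 0: A_y + T·sin24° − 1700 − 2250 = 0 → A_y = 3950 − 5349.83 × 0.406737 = 1774 lb.

T = 5350 lb, A_x = 4887 lb, A_y = 1774 lb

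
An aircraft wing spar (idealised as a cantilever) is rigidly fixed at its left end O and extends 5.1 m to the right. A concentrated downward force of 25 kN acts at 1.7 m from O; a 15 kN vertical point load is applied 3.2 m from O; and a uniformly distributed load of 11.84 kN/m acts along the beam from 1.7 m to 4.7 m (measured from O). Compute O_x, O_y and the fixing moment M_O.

Resultant of the distributed load: 11.84 × 3 = 35.52 kN at 3.2 m from O.
ΣF_x = 0: O_x = 0.
ΣF_y = 0: O_y − 25 − 15 − 11.84·3 = 0 → O_y = 75.52 kN.
ΣM about O: M_O − 25·1.7 − 15·3.2 − (11.84·3)·3.2 = 0 → M_O = 204.2 kN·m.

O_x = 0, O_y = 75.52 kN, M_O = 204.2 kN·m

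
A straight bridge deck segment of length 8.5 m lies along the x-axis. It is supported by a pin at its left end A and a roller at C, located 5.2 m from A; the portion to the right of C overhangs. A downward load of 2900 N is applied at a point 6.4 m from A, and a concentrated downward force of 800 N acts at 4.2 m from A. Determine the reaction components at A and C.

Taking moments about A: C_y·5.2 − 2900·6.4 − 800·4.2 = 0 → C_y = 21920/5.2 = 4215.38 ≈ 4215 N.
ΣF_y = 0: A_y + 4215.38 − 2900 − 800 = 0 → A_y = -515.4 N.
ΣF_x = 0: no horizontal applied forces, so A_x = 0.

A_x = 0, A_y = -515.4 N, C_y = 4215 N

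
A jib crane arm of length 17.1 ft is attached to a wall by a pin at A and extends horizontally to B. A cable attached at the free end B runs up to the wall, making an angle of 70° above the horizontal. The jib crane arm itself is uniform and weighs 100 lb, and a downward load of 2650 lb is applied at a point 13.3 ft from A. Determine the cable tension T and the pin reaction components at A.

ΣM about A: T·sin70°·17.1 − 100·8.55 − 2650·13.3 = 0 → T = 36100/(17.1·0.939693) = 2246.6 ≈ 2247 lb.
ΣF_x = 0: A_x − T·cos70° = 0 → A_x = 2246.6 × 0.34202 = 768.4 lb.
ΣF_y = 0: A_y + T·sin70° − 100 − 2650 = 0 → A_y = 2750 − 2246.6 × 0.939693 = 638.9 lb.

T = 2247 lb, A_x = 768.4 lb, A_y = 638.9 lb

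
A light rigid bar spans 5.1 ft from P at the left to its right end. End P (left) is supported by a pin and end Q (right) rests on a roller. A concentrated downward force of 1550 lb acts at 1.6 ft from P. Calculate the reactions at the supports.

ΣM about P: Q_y·5.1 − 1550·1.6 = 0 → Q_y = 2480/5.1 = 486.275 ≈ 486.3 lb.
ΣF_y = 0: P_y + 486.275 − 1550 = 0 → P_y = 1064 lb.
ΣF_x = 0: no horizontal applied forces, so P_x = 0.

P_x = 0, P_y = 1064 lb, Q_y = 486.3 lb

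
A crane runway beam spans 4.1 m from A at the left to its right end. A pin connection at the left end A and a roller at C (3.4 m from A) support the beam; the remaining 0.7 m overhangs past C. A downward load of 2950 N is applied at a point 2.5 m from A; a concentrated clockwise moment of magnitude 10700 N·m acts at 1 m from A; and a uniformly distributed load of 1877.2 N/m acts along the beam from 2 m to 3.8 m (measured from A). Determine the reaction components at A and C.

A_x = 0, A_y = -1869 N, C_y = 8198 N

Resultant of the distributed load: 1877.2 × 1.8 = 3378.96 N at 2.9 m from A.
Taking moments about A: C_y·3.4 − 2950·2.5 − 10700 − (1877.2·1.8)·2.9 = 0 → C_y = 27873.984/3.4 = 8198.23 ≈ 8198 N.
ΣF_y = 0: A_y + 8198.23 − 2950 − 1877.2·1.8 = 0 → A_y = -1869 N.
ΣF_x = 0: no horizontal applied forces, so A_x = 0.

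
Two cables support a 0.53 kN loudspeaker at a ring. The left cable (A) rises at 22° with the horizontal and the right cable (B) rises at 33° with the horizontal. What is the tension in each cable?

ΣF_x = 0: −T_A·cos22° + T_B·cos33° = 0 → T_B = 1.10554·T_A.
ΣF_y = 0: T_A·sin22° + T_B·sin33° = 0.53.
Substitute: T_A·(0.374607 + 1.10554·0.544639) = 0.53 → T_A = 0.542628 ≈ 0.5426 kN.
Then T_B = 1.10554 × 0.542628 = 0.5999 kN.

T_A = 0.5426 kN, T_B = 0.5999 kN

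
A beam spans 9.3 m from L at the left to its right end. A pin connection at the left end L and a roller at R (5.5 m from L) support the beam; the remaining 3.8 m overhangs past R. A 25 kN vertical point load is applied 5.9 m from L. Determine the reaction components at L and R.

L_x = 0, L_y = -1.818 kN, R_y = 26.82 kN

Moments about L: R_y·5.5 − 25·5.9 = 0 → R_y = 147.5/5.5 = 26.8182 ≈ 26.82 kN.
ΣF_y = 0: L_y + 26.8182 − 25 = 0 → L_y = -1.818 kN.
ΣF_x = 0: no horizontal applied forces, so L_x = 0.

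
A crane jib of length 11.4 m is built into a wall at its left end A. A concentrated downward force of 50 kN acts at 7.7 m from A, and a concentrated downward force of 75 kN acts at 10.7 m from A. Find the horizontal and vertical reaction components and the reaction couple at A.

ΣF_x = 0: A_x = 0.
ΣF_y = 0: A_y − 50 − 75 = 0 → A_y = 125.0 kN.
ΣM about A: M_A − 50·7.7 − 75·10.7 = 0 → M_A = 1188 kN·m.

A_x = 0, A_y = 125.0 kN, M_A = 1188 kN·m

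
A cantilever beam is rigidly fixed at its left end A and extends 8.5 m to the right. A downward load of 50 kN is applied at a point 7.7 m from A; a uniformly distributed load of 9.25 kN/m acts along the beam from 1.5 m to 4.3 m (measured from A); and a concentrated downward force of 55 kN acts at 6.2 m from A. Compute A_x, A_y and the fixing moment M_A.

A_x = 0, A_y = 130.9 kN, M_A = 801.1 kN·m

Resultant of the distributed load: 9.25 × 2.8 = 25.9 kN at 2.9 m from A.
ΣF_x = 0: A_x = 0.
ΣF_y = 0: A_y − 50 − 9.25·2.8 − 55 = 0 → A_y = 130.9 kN.
ΣM about A: M_A − 50·7.7 − (9.25·2.8)·2.9 − 55·6.2 = 0 → M_A = 801.1 kN·m.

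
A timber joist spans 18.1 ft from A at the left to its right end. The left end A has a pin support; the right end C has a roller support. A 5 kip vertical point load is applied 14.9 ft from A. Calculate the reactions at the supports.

Moments about A: C_y·18.1 − 5·14.9 = 0 → C_y = 74.5/18.1 = 4.11602 ≈ 4.116 kip.
ΣF_y = 0: A_y + 4.11602 − 5 = 0 → A_y = 0.8840 kip.
ΣF_x = 0: no horizontal applied forces, so A_x = 0.

A_x = 0, A_y = 0.8840 kip, C_y = 4.116 kip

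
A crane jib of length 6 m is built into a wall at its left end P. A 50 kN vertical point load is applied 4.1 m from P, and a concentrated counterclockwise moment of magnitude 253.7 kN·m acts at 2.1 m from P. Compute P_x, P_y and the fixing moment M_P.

P_x = 0, P_y = 50.00 kN, M_P = -48.70 kN·m

ΣF_x = 0: P_x = 0.
ΣF_y = 0: P_y − 50 = 0 → P_y = 50.00 kN.
ΣM about P: M_P − 50·4.1 + 253.7 = 0 → M_P = -48.70 kN·m.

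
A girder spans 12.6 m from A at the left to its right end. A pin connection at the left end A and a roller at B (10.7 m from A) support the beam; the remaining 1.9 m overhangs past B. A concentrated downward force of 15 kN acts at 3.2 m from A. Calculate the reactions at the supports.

ΣM about A: B_y·10.7 − 15·3.2 = 0 → B_y = 48/10.7 = 4.48598 ≈ 4.486 kN.
ΣF_y = 0: A_y + 4.48598 − 15 = 0 → A_y = 10.51 kN.
ΣF_x = 0: no horizontal applied forces, so A_x = 0.

A_x = 0, A_y = 10.51 kN, B_y = 4.486 kN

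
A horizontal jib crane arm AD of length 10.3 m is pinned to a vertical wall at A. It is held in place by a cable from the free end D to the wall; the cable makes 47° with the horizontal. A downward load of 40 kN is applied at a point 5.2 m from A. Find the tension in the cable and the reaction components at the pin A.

ΣM about A: T·sin47°·10.3 − 40·5.2 = 0 → T = 208/(10.3·0.731354) = 27.612 ≈ 27.61 kN.
ΣF_x = 0: A_x − T·cos47° = 0 → A_x = 27.612 × 0.681998 = 18.83 kN.
ΣF_y = 0: A_y + T·sin47° − 40 = 0 → A_y = 40 − 27.612 × 0.731354 = 19.81 kN.

T = 27.61 kN, A_x = 18.83 kN, A_y = 19.81 kN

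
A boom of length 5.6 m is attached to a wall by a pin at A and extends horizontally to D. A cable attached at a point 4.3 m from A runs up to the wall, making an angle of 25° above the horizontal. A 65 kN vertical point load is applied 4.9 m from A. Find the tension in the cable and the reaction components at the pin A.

T = 175.3 kN, A_x = 158.8 kN, A_y = -9.070 kN

ΣM about A: T·sin25°·4.3 − 65·4.9 = 0 → T = 318.5/(4.3·0.422618) = 175.264 ≈ 175.3 kN.
ΣF_x = 0: A_x − T·cos25° = 0 → A_x = 175.264 × 0.906308 = 158.8 kN.
ΣF_y = 0: A_y + T·sin25° − 65 = 0 → A_y = 65 − 175.264 × 0.422618 = -9.070 kN.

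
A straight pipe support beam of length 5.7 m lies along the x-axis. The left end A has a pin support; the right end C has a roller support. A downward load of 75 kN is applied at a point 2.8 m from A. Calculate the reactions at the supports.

Taking moments about A: C_y·5.7 − 75·2.8 = 0 → C_y = 210/5.7 = 36.8421 ≈ 36.84 kN.
ΣF_y = 0: A_y + 36.8421 − 75 = 0 → A_y = 38.16 kN.
ΣF_x = 0: no horizontal applied forces, so A_x = 0.

A_x = 0, A_y = 38.16 kN, C_y = 36.84 kN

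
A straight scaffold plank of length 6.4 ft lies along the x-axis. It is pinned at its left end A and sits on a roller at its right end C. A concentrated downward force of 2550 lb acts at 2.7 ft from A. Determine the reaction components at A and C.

Taking moments about A: C_y·6.4 − 2550·2.7 = 0 → C_y = 6885/6.4 = 1075.78 ≈ 1076 lb.
ΣF_y = 0: A_y + 1075.78 − 2550 = 0 → A_y = 1474 lb.
ΣF_x = 0: no horizontal applied forces, so A_x = 0.

A_x = 0, A_y = 1474 lb, C_y = 1076 lb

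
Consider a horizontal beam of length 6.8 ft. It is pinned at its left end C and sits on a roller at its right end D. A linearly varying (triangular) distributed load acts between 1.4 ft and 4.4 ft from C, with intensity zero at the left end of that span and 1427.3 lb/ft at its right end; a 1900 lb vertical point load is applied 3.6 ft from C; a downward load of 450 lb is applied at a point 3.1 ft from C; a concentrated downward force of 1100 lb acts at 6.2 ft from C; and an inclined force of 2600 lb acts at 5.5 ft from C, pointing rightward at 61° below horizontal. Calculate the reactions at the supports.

C_x = -1261 lb, C_y = 2741 lb, D_y = 5124 lb

Resultant of the triangular load: ½ × 1427.3 × 3 = 2140.95 lb, acting at 3.4 ft from C (one-third of the span from the peak).
ΣM about C: D_y·6.8 − (½·1427.3·3)·3.4 − 1900·3.6 − 450·3.1 − 1100·6.2 − 2600·sin61°·5.5 = 0 → D_y = 34841.3/6.8 = 5123.72 ≈ 5124 lb.
ΣF_y = 0: C_y + 5123.72 − ½·1427.3·3 − 1900 − 450 − 1100 − 2600·sin61° = 0 → C_y = 2741 lb.
ΣF_x = 0: C_x + 2600·cos61° = 0 → C_x = -1261 lb.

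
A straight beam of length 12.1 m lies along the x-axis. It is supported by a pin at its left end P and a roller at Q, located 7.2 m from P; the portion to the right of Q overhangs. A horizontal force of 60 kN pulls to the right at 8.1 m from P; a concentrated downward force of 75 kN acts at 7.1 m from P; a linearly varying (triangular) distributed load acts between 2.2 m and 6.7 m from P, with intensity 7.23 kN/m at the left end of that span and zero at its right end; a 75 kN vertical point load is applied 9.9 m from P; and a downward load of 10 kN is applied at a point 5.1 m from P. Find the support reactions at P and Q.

Resultant of the triangular load: ½ × 7.23 × 4.5 = 16.2675 kN, acting at 3.7 m from P (one-third of the span from the peak).
Taking moments about P: Q_y·7.2 − 75·7.1 − (½·7.23·4.5)·3.7 − 75·9.9 − 10·5.1 = 0 → Q_y = 1386.18975/7.2 = 192.526 ≈ 192.5 kN.
ΣF_y = 0: P_y + 192.526 − 75 − ½·7.23·4.5 − 75 − 10 = 0 → P_y = -16.26 kN.
ΣF_x = 0: P_x + 60 = 0 → P_x = -60.00 kN.

P_x = -60.00 kN, P_y = -16.26 kN, Q_y = 192.5 kN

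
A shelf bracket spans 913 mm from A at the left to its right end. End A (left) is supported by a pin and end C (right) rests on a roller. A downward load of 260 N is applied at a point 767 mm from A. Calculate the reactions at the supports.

ΣM about A: C_y·913 − 260·767 = 0 → C_y = 199420/913 = 218.423 ≈ 218.4 N.
ΣF_y = 0: A_y + 218.423 − 260 = 0 → A_y = 41.58 N.
ΣF_x = 0: no horizontal applied forces, so A_x = 0.

A_x = 0, A_y = 41.58 N, C_y = 218.4 N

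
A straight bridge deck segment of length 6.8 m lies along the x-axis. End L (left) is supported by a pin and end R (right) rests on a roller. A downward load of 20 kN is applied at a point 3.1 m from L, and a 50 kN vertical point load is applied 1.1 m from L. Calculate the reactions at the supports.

Taking moments about L: R_y·6.8 − 20·3.1 − 50·1.1 = 0 → R_y = 117/6.8 = 17.2059 ≈ 17.21 kN.
ΣF_y = 0: L_y + 17.2059 − 20 − 50 = 0 → L_y = 52.79 kN.
ΣF_x = 0: no horizontal applied forces, so L_x = 0.

L_x = 0, L_y = 52.79 kN, R_y = 17.21 kN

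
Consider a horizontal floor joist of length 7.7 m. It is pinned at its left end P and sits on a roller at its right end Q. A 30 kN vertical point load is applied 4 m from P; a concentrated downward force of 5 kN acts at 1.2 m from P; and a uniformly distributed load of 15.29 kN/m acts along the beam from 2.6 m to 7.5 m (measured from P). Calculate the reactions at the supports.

Resultant of the distributed load: 15.29 × 4.9 = 74.921 kN at 5.05 m from P.
Moments about P: Q_y·7.7 − 30·4 − 5·1.2 − (15.29·4.9)·5.05 = 0 → Q_y = 504.35105/7.7 = 65.5001 ≈ 65.50 kN.
ΣF_y = 0: P_y + 65.5001 − 30 − 5 − 15.29·4.9 = 0 → P_y = 44.42 kN.
ΣF_x = 0: no horizontal applied forces, so P_x = 0.

P_x = 0, P_y = 44.42 kN, Q_y = 65.50 kN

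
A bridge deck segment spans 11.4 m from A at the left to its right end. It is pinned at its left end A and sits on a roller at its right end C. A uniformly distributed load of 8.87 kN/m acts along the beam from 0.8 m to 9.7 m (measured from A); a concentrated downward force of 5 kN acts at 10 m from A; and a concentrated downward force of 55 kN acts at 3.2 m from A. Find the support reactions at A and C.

A_x = 0, A_y = 82.76 kN, C_y = 56.18 kN

Resultant of the distributed load: 8.87 × 8.9 = 78.943 kN at 5.25 m from A.
Moments about A: C_y·11.4 − (8.87·8.9)·5.25 − 5·10 − 55·3.2 = 0 → C_y = 640.45075/11.4 = 56.1799 ≈ 56.18 kN.
ΣF_y = 0: A_y + 56.1799 − 8.87·8.9 − 5 − 55 = 0 → A_y = 82.76 kN.
ΣF_x = 0: no horizontal applied forces, so A_x = 0.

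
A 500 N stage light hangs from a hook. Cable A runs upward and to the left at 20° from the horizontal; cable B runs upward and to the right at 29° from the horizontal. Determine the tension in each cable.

T_A = 579.4 N, T_B = 622.6 N

ΣF_x = 0: −T_A·cos20° + T_B·cos29° = 0 → T_B = 1.0744·T_A.
ΣF_y = 0: T_A·sin20° + T_B·sin29° = 500.
Substitute: T_A·(0.34202 + 1.0744·0.48481) = 500 → T_A = 579.442 ≈ 579.4 N.
Then T_B = 1.0744 × 579.442 = 622.6 N.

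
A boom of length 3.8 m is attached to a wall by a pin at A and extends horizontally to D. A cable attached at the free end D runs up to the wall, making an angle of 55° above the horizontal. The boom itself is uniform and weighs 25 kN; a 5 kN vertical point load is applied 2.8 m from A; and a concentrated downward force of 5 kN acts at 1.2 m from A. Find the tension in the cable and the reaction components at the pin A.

T = 21.68 kN, A_x = 12.44 kN, A_y = 17.24 kN

ΣM about A: T·sin55°·3.8 − 25·1.9 − 5·2.8 − 5·1.2 = 0 → T = 67.5/(3.8·0.819152) = 21.6848 ≈ 21.68 kN.
ΣF_x = 0: A_x − T·cos55° = 0 → A_x = 21.6848 × 0.573576 = 12.44 kN.
ΣF_y = 0: A_y + T·sin55° − 25 − 5 − 5 = 0 → A_y = 35 − 21.6848 × 0.819152 = 17.24 kN.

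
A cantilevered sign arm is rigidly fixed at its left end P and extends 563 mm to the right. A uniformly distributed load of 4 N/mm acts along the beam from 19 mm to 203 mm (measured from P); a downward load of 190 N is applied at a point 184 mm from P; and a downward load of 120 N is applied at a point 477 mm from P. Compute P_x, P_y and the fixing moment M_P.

P_x = 0, P_y = 1046 N, M_P = 173900 N·mm

Resultant of the distributed load: 4 × 184 = 736 N at 111 mm from P.
ΣF_x = 0: P_x = 0.
ΣF_y = 0: P_y − 4·184 − 190 − 120 = 0 → P_y = 1046 N.
ΣM about P: M_P − (4·184)·111 − 190·184 − 120·477 = 0 → M_P = 173900 N·mm.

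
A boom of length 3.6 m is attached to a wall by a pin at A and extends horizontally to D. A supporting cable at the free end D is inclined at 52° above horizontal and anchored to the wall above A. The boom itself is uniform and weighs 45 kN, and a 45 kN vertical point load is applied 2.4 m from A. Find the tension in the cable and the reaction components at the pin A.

T = 66.62 kN, A_x = 41.02 kN, A_y = 37.50 kN

ΣM about A: T·sin52°·3.6 − 45·1.8 − 45·2.4 = 0 → T = 189/(3.6·0.788011) = 66.6234 ≈ 66.62 kN.
ΣF_x = 0: A_x − T·cos52° = 0 → A_x = 66.6234 × 0.615661 = 41.02 kN.
ΣF_y = 0: A_y + T·sin52° − 45 − 45 = 0 → A_y = 90 − 66.6234 × 0.788011 = 37.50 kN.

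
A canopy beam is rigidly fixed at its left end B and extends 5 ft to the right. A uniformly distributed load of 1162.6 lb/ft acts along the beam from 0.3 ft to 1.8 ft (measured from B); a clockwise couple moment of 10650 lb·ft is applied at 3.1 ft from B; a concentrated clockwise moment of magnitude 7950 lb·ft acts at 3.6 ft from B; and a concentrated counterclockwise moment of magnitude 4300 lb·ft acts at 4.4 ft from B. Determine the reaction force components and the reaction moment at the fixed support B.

B_x = 0, B_y = 1744 lb, M_B = 16130 lb·ft

Resultant of the distributed load: 1162.6 × 1.5 = 1743.9 lb at 1.05 ft from B.
ΣF_x = 0: B_x = 0.
ΣF_y = 0: B_y − 1162.6·1.5 = 0 → B_y = 1744 lb.
ΣM about B: M_B − (1162.6·1.5)·1.05 − 10650 − 7950 + 4300 = 0 → M_B = 16130 lb·ft.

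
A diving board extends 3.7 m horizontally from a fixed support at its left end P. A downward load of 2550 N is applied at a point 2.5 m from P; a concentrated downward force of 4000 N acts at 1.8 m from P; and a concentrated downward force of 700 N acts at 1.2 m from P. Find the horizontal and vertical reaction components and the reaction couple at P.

P_x = 0, P_y = 7250 N, M_P = 14420 N·m

ΣF_x = 0: P_x = 0.
ΣF_y = 0: P_y − 2550 − 4000 − 700 = 0 → P_y = 7250 N.
ΣM about P: M_P − 2550·2.5 − 4000·1.8 − 700·1.2 = 0 → M_P = 14420 N·m.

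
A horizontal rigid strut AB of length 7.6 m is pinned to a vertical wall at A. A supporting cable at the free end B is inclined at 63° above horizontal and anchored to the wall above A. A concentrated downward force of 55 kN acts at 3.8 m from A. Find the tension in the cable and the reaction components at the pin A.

ΣM about A: T·sin63°·7.6 − 55·3.8 = 0 → T = 209/(7.6·0.891007) = 30.864 ≈ 30.86 kN.
ΣF_x = 0: A_x − T·cos63° = 0 → A_x = 30.864 × 0.45399 = 14.01 kN.
ΣF_y = 0: A_y + T·sin63° − 55 = 0 → A_y = 55 − 30.864 × 0.891007 = 27.50 kN.

T = 30.86 kN, A_x = 14.01 kN, A_y = 27.50 kN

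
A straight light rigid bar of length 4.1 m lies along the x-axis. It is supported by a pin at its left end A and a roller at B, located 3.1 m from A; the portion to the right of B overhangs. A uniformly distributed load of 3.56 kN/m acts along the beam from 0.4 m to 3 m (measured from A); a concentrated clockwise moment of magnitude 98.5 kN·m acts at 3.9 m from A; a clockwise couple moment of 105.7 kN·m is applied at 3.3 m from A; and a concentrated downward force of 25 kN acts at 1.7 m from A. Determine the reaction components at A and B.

A_x = 0, A_y = -50.40 kN, B_y = 84.66 kN

Resultant of the distributed load: 3.56 × 2.6 = 9.256 kN at 1.7 m from A.
ΣM about A: B_y·3.1 − (3.56·2.6)·1.7 − 98.5 − 105.7 − 25·1.7 = 0 → B_y = 262.4352/3.1 = 84.6565 ≈ 84.66 kN.
ΣF_y = 0: A_y + 84.6565 − 3.56·2.6 − 25 = 0 → A_y = -50.40 kN.
ΣF_x = 0: no horizontal applied forces, so A_x = 0.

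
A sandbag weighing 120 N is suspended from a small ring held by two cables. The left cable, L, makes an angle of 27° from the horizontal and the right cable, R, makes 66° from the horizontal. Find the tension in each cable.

T_L = 48.88 N, T_R = 107.1 N

ΣF_x = 0: −T_L·cos27° + T_R·cos66° = 0 → T_R = 2.19062·T_L.
ΣF_y = 0: T_L·sin27° + T_R·sin66° = 120.
Substitute: T_L·(0.45399 + 2.19062·0.913545) = 120 → T_L = 48.8755 ≈ 48.88 N.
Then T_R = 2.19062 × 48.8755 = 107.1 N.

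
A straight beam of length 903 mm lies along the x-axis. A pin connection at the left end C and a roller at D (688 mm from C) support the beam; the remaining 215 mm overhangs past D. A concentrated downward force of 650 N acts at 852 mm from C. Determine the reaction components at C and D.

C_x = 0, C_y = -154.9 N, D_y = 804.9 N

Moments about C: D_y·688 − 650·852 = 0 → D_y = 553800/688 = 804.942 ≈ 804.9 N.
ΣF_y = 0: C_y + 804.942 − 650 = 0 → C_y = -154.9 N.
ΣF_x = 0: no horizontal applied forces, so C_x = 0.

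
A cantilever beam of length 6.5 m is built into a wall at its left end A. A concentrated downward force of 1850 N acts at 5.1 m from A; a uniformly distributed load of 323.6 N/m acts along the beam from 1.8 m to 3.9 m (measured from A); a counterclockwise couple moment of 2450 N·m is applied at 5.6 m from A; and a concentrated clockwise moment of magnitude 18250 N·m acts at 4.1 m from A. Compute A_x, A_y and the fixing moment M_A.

Resultant of the distributed load: 323.6 × 2.1 = 679.56 N at 2.85 m from A.
ΣF_x = 0: A_x = 0.
ΣF_y = 0: A_y − 1850 − 323.6·2.1 = 0 → A_y = 2530 N.
ΣM about A: M_A − 1850·5.1 − (323.6·2.1)·2.85 + 2450 − 18250 = 0 → M_A = 27170 N·m.

A_x = 0, A_y = 2530 N, M_A = 27170 N·m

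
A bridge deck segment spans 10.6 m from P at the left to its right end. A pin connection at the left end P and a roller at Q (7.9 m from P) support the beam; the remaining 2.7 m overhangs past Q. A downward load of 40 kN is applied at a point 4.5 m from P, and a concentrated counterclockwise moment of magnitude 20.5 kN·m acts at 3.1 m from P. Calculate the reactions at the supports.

ΣM about P: Q_y·7.9 − 40·4.5 + 20.5 = 0 → Q_y = 159.5/7.9 = 20.1899 ≈ 20.19 kN.
ΣF_y = 0: P_y + 20.1899 − 40 = 0 → P_y = 19.81 kN.
ΣF_x = 0: no horizontal applied forces, so P_x = 0.

P_x = 0, P_y = 19.81 kN, Q_y = 20.19 kN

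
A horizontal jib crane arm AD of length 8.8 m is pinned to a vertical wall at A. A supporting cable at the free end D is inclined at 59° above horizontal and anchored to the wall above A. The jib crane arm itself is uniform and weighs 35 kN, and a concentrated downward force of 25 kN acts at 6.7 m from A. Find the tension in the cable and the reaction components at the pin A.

ΣM about A: T·sin59°·8.8 − 35·4.4 − 25·6.7 = 0 → T = 321.5/(8.8·0.857167) = 42.6219 ≈ 42.62 kN.
ΣF_x = 0: A_x − T·cos59° = 0 → A_x = 42.6219 × 0.515038 = 21.95 kN.
ΣF_y = 0: A_y + T·sin59° − 35 − 25 = 0 → A_y = 60 − 42.6219 × 0.857167 = 23.47 kN.

T = 42.62 kN, A_x = 21.95 kN, A_y = 23.47 kN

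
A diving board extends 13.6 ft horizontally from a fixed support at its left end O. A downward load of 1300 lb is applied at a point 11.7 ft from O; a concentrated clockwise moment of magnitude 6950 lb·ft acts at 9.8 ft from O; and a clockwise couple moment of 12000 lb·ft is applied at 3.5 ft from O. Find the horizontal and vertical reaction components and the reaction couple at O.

ΣF_x = 0: O_x = 0.
ΣF_y = 0: O_y − 1300 = 0 → O_y = 1300 lb.
ΣM about O: M_O − 1300·11.7 − 6950 − 12000 = 0 → M_O = 34160 lb·ft.

O_x = 0, O_y = 1300 lb, M_O = 34160 lb·ft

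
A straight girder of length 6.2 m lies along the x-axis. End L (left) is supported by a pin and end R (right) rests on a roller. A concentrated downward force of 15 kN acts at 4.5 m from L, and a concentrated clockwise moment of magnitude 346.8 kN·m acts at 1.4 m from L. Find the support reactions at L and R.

L_x = 0, L_y = -51.82 kN, R_y = 66.82 kN

Taking moments about L: R_y·6.2 − 15·4.5 − 346.8 = 0 → R_y = 414.3/6.2 = 66.8226 ≈ 66.82 kN.
ΣF_y = 0: L_y + 66.8226 − 15 = 0 → L_y = -51.82 kN.
ΣF_x = 0: no horizontal applied forces, so L_x = 0.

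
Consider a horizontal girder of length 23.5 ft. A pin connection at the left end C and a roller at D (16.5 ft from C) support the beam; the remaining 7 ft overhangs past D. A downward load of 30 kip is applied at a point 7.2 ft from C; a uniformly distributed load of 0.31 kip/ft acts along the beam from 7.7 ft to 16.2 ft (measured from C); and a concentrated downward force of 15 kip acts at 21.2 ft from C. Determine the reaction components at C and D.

C_x = 0, C_y = 13.36 kip, D_y = 34.27 kip

Resultant of the distributed load: 0.31 × 8.5 = 2.635 kip at 11.95 ft from C.
Moments about C: D_y·16.5 − 30·7.2 − (0.31·8.5)·11.95 − 15·21.2 = 0 → D_y = 565.48825/16.5 = 34.272 ≈ 34.27 kip.
ΣF_y = 0: C_y + 34.272 − 30 − 0.31·8.5 − 15 = 0 → C_y = 13.36 kip.
ΣF_x = 0: no horizontal applied forces, so C_x = 0.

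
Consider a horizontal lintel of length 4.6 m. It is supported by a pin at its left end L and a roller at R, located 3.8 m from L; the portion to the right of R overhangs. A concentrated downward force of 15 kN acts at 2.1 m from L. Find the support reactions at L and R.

L_x = 0, L_y = 6.711 kN, R_y = 8.289 kN

Moments about L: R_y·3.8 − 15·2.1 = 0 → R_y = 31.5/3.8 = 8.28947 ≈ 8.289 kN.
ΣF_y = 0: L_y + 8.28947 − 15 = 0 → L_y = 6.711 kN.
ΣF_x = 0: no horizontal applied forces, so L_x = 0.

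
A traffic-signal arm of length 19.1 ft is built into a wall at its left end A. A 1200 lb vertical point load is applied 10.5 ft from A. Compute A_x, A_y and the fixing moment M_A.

ΣF_x = 0: A_x = 0.
ΣF_y = 0: A_y − 1200 = 0 → A_y = 1200 lb.
ΣM about A: M_A − 1200·10.5 = 0 → M_A = 12600 lb·ft.

A_x = 0, A_y = 1200 lb, M_A = 12600 lb·ft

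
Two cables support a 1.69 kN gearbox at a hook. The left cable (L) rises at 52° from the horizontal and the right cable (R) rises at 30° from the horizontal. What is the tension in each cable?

ΣF_x = 0: −T_L·cos52° + T_R·cos30° = 0 → T_R = 0.710905·T_L.
ΣF_y = 0: T_L·sin52° + T_R·sin30° = 1.69.
Substitute: T_L·(0.788011 + 0.710905·0.5) = 1.69 → T_L = 1.47797 ≈ 1.478 kN.
Then T_R = 0.710905 × 1.47797 = 1.051 kN.

T_L = 1.478 kN, T_R = 1.051 kN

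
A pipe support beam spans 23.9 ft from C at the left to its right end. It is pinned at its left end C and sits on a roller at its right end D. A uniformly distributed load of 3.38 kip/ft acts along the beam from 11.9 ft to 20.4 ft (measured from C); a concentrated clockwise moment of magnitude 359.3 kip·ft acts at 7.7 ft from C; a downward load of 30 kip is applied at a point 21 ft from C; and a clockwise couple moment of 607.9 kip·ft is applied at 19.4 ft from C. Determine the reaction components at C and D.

Resultant of the distributed load: 3.38 × 8.5 = 28.73 kip at 16.15 ft from C.
ΣM about C: D_y·23.9 − (3.38·8.5)·16.15 − 359.3 − 30·21 − 607.9 = 0 → D_y = 2061.1895/23.9 = 86.2422 ≈ 86.24 kip.
ΣF_y = 0: C_y + 86.2422 − 3.38·8.5 − 30 = 0 → C_y = -27.51 kip.
ΣF_x = 0: no horizontal applied forces, so C_x = 0.

C_x = 0, C_y = -27.51 kip, D_y = 86.24 kip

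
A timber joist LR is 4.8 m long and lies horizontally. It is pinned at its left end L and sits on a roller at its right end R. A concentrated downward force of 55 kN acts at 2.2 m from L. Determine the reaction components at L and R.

Taking moments about L: R_y·4.8 − 55·2.2 = 0 → R_y = 121/4.8 = 25.2083 ≈ 25.21 kN.
ΣF_y = 0: L_y + 25.2083 − 55 = 0 → L_y = 29.79 kN.
ΣF_x = 0: no horizontal applied forces, so L_x = 0.

L_x = 0, L_y = 29.79 kN, R_y = 25.21 kN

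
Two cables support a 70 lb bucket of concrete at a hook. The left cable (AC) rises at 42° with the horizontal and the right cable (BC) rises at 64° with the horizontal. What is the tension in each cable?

T_AC = 31.92 lb, T_BC = 54.12 lb

ΣF_x = 0: −T_AC·cos42° + T_BC·cos64° = 0 → T_BC = 1.69524·T_AC.
ΣF_y = 0: T_AC·sin42° + T_BC·sin64° = 70.
Substitute: T_AC·(0.669131 + 1.69524·0.898794) = 70 → T_AC = 31.9226 ≈ 31.92 lb.
Then T_BC = 1.69524 × 31.9226 = 54.12 lb.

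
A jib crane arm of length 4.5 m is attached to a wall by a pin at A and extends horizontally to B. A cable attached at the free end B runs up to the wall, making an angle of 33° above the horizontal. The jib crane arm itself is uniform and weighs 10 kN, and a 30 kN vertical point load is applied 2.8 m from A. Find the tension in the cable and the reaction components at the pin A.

ΣM about A: T·sin33°·4.5 − 10·2.25 − 30·2.8 = 0 → T = 106.5/(4.5·0.544639) = 43.4539 ≈ 43.45 kN.
ΣF_x = 0: A_x − T·cos33° = 0 → A_x = 43.4539 × 0.838671 = 36.44 kN.
ΣF_y = 0: A_y + T·sin33° − 10 − 30 = 0 → A_y = 40 − 43.4539 × 0.544639 = 16.33 kN.

T = 43.45 kN, A_x = 36.44 kN, A_y = 16.33 kN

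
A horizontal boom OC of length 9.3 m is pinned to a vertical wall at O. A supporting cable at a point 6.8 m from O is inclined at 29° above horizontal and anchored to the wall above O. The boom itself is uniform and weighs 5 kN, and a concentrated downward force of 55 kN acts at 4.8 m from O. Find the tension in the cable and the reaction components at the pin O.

T = 87.13 kN, O_x = 76.21 kN, O_y = 17.76 kN

ΣM about O: T·sin29°·6.8 − 5·4.65 − 55·4.8 = 0 → T = 287.25/(6.8·0.48481) = 87.1324 ≈ 87.13 kN.
ΣF_x = 0: O_x − T·cos29° = 0 → O_x = 87.1324 × 0.87462 = 76.21 kN.
ΣF_y = 0: O_y + T·sin29° − 5 − 55 = 0 → O_y = 60 − 87.1324 × 0.48481 = 17.76 kN.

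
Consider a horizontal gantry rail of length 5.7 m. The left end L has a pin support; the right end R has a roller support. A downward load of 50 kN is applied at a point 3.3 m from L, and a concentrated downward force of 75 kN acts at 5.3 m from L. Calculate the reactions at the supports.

L_x = 0, L_y = 26.32 kN, R_y = 98.68 kN

Moments about L: R_y·5.7 − 50·3.3 − 75·5.3 = 0 → R_y = 562.5/5.7 = 98.6842 ≈ 98.68 kN.
ΣF_y = 0: L_y + 98.6842 − 50 − 75 = 0 → L_y = 26.32 kN.
ΣF_x = 0: no horizontal applied forces, so L_x = 0.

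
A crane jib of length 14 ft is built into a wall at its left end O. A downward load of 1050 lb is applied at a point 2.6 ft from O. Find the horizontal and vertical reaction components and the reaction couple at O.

O_x = 0, O_y = 1050 lb, M_O = 2730 lb·ft

ΣF_x = 0: O_x = 0.
ΣF_y = 0: O_y − 1050 = 0 → O_y = 1050 lb.
ΣM about O: M_O − 1050·2.6 = 0 → M_O = 2730 lb·ft.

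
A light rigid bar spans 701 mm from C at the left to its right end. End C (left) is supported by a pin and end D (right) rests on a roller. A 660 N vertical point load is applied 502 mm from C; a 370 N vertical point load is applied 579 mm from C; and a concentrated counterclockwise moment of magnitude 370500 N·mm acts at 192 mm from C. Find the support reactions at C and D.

Moments about C: D_y·701 − 660·502 − 370·579 + 370500 = 0 → D_y = 175050/701 = 249.715 ≈ 249.7 N.
ΣF_y = 0: C_y + 249.715 − 660 − 370 = 0 → C_y = 780.3 N.
ΣF_x = 0: no horizontal applied forces, so C_x = 0.

C_x = 0, C_y = 780.3 N, D_y = 249.7 N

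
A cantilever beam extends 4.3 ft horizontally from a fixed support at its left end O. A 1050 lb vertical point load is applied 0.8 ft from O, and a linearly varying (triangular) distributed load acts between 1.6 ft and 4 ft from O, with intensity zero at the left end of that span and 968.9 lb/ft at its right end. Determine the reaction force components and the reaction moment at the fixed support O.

O_x = 0, O_y = 2213 lb, M_O = 4561 lb·ft

Resultant of the triangular load: ½ × 968.9 × 2.4 = 1162.68 lb, acting at 3.2 ft from O (one-third of the span from the peak).
ΣF_x = 0: O_x = 0.
ΣF_y = 0: O_y − 1050 − ½·968.9·2.4 = 0 → O_y = 2213 lb.
ΣM about O: M_O − 1050·0.8 − (½·968.9·2.4)·3.2 = 0 → M_O = 4561 lb·ft.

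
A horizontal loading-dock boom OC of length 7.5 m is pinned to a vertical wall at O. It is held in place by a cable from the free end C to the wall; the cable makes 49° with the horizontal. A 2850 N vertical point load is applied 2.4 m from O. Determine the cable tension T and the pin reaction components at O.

T = 1208 N, O_x = 792.8 N, O_y = 1938 N

ΣM about O: T·sin49°·7.5 − 2850·2.4 = 0 → T = 6840/(7.5·0.75471) = 1208.41 ≈ 1208 N.
ΣF_x = 0: O_x − T·cos49° = 0 → O_x = 1208.41 × 0.656059 = 792.8 N.
ΣF_y = 0: O_y + T·sin49° − 2850 = 0 → O_y = 2850 − 1208.41 × 0.75471 = 1938 N.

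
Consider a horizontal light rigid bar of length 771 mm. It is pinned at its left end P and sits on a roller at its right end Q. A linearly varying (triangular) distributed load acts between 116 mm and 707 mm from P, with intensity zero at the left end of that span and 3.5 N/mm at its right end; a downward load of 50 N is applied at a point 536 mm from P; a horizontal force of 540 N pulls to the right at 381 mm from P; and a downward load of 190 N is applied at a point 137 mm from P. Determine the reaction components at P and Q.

Resultant of the triangular load: ½ × 3.5 × 591 = 1034.25 N, acting at 510 mm from P (one-third of the span from the peak).
ΣM about P: Q_y·771 − (½·3.5·591)·510 − 50·536 − 190·137 = 0 → Q_y = 580297.5/771 = 752.656 ≈ 752.7 N.
ΣF_y = 0: P_y + 752.656 − ½·3.5·591 − 50 − 190 = 0 → P_y = 521.6 N.
ΣF_x = 0: P_x + 540 = 0 → P_x = -540.0 N.

P_x = -540.0 N, P_y = 521.6 N, Q_y = 752.7 N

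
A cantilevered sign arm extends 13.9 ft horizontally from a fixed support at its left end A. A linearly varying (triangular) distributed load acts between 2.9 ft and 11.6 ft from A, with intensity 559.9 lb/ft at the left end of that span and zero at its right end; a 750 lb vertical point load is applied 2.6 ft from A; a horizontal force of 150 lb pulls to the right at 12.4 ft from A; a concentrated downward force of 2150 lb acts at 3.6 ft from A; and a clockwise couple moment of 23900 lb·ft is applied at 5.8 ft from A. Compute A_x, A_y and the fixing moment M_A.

A_x = -150.0 lb, A_y = 5336 lb, M_A = 47720 lb·ft

Resultant of the triangular load: ½ × 559.9 × 8.7 = 2435.565 lb, acting at 5.8 ft from A (one-third of the span from the peak).
ΣF_x = 0: A_x + 150 = 0 → A_x = -150.0 lb.
ΣF_y = 0: A_y − ½·559.9·8.7 − 750 − 2150 = 0 → A_y = 5336 lb.
ΣM about A: M_A − (½·559.9·8.7)·5.8 − 750·2.6 − 2150·3.6 − 23900 = 0 → M_A = 47720 lb·ft.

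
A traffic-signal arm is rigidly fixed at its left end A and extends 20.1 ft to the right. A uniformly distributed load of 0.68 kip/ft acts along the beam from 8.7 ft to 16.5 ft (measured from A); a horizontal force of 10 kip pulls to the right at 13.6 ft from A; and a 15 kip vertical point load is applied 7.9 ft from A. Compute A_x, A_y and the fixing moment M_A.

A_x = -10.00 kip, A_y = 20.30 kip, M_A = 185.3 kip·ft

Resultant of the distributed load: 0.68 × 7.8 = 5.304 kip at 12.6 ft from A.
ΣF_x = 0: A_x + 10 = 0 → A_x = -10.00 kip.
ΣF_y = 0: A_y − 0.68·7.8 − 15 = 0 → A_y = 20.30 kip.
ΣM about A: M_A − (0.68·7.8)·12.6 − 15·7.9 = 0 → M_A = 185.3 kip·ft.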